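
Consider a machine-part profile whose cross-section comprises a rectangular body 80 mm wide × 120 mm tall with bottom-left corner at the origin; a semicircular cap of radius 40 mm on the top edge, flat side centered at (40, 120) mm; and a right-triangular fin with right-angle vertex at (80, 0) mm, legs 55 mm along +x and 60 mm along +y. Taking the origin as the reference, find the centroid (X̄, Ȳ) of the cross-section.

X̄ = 46.99 mm, Ȳ = 69.26 mm

Part | A | x̄ᵢ | ȳᵢ | A·x̄ᵢ | A·ȳᵢ
rectangular body | 9600.00 | 40.00 | 60.00 | 384000.00 | 576000.00
semicircular top | 2513.27 | 40.00 | 136.98 | 100530.96 | 344259.56
triangular fin | 1650.00 | 98.33 | 20.00 | 162250.00 | 33000.00
Σ | 13763.27 |  |  | 646780.96 | 953259.56
X̄ = 646780.96 / 13763.27 = 46.99 mm
Ȳ = 953259.56 / 13763.27 = 69.26 mm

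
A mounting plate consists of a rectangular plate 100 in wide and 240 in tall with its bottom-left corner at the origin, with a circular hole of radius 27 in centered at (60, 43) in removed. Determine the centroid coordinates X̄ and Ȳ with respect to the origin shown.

Part | A | x̄ᵢ | ȳᵢ | A·x̄ᵢ | A·ȳᵢ
plate | 24000.00 | 50.00 | 120.00 | 1200000.00 | 2880000.00
hole | -2290.22 | 60.00 | 43.00 | -137413.26 | -98479.50
Σ | 21709.78 |  |  | 1062586.74 | 2781520.50
X̄ = 1062586.74 / 21709.78 = 48.95 in
Ȳ = 2781520.50 / 21709.78 = 128.12 in

X̄ = 48.95 in, Ȳ = 128.12 in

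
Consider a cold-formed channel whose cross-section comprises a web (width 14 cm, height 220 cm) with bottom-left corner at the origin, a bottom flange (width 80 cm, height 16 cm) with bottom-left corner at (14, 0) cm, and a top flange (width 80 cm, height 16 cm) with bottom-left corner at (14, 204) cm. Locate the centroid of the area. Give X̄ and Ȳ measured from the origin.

web: A = 14 × 220 = 3080.00, centroid at (7.00, 110.00).
bottom flange: A = 80 × 16 = 1280.00, centroid at (54.00, 8.00).
top flange: A = 80 × 16 = 1280.00, centroid at (54.00, 212.00).
ΣA = 5640.00 cm², ΣAX̄ = 159800.00 cm³, ΣAȲ = 620400.00 cm³.
X̄ = 159800.00/5640.00 = 28.33 cm; Ȳ = 620400.00/5640.00 = 110.00 cm.

X̄ = 28.33 cm, Ȳ = 110.00 cm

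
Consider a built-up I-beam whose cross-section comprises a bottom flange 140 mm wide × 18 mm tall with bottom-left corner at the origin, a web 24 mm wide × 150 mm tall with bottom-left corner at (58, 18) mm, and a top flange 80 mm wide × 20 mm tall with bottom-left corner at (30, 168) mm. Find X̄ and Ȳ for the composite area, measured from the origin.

X̄ = 70.00 mm, Ȳ = 83.20 mm

Part | A | x̄ᵢ | ȳᵢ | A·x̄ᵢ | A·ȳᵢ
bottom flange | 2520.00 | 70.00 | 9.00 | 176400.00 | 22680.00
web | 3600.00 | 70.00 | 93.00 | 252000.00 | 334800.00
top flange | 1600.00 | 70.00 | 178.00 | 112000.00 | 284800.00
Σ | 7720.00 |  |  | 540400.00 | 642280.00
X̄ = 540400.00 / 7720.00 = 70.00 mm
Ȳ = 642280.00 / 7720.00 = 83.20 mm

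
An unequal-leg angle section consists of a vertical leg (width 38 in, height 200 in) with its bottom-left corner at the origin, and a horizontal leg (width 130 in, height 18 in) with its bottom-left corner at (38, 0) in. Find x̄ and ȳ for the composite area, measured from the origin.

x̄ = 38.77 in, ȳ = 78.58 in

vertical leg: A = 38 × 200 = 7600.00, centroid at (19.00, 100.00).
horizontal leg: A = 130 × 18 = 2340.00, centroid at (103.00, 9.00).
ΣA = 9940.00 in²
ΣAx̄ = (7600.00)(19.00) + (2340.00)(103.00) = 385420.00 in³
ΣAȳ = (7600.00)(100.00) + (2340.00)(9.00) = 781060.00 in³
x̄ = 385420.00 / 9940.00 = 38.77 in
ȳ = 781060.00 / 9940.00 = 78.58 in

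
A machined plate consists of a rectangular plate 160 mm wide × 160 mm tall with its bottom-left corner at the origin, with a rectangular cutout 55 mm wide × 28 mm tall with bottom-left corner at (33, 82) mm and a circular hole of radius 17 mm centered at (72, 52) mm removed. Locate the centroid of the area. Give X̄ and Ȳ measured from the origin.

plate: A = 160 × 160 = 25600.00, centroid at (80.00, 80.00).
hole 1: A = −(55 × 28) = -1540.00, centroid at (60.50, 96.00).
hole 2: A = −π·17² = -907.92, centroid at (72.00, 52.00).
ΣA = 23152.08 mm²
ΣAX̄ = (25600.00)(80.00) + (-1540.00)(60.50) + (-907.92)(72.00) = 1889459.74 mm³
ΣAȲ = (25600.00)(80.00) + (-1540.00)(96.00) + (-907.92)(52.00) = 1852948.15 mm³
X̄ = 1889459.74 / 23152.08 = 81.61 mm
Ȳ = 1852948.15 / 23152.08 = 80.03 mm

X̄ = 81.61 mm, Ȳ = 80.03 mm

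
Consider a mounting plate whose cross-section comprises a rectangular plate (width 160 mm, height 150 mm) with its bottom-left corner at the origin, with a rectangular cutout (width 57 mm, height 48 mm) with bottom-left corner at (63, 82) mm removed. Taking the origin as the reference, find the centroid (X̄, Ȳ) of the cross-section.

X̄ = 78.52 mm, Ȳ = 71.01 mm

Part | A | x̄ᵢ | ȳᵢ | A·x̄ᵢ | A·ȳᵢ
plate | 24000.00 | 80.00 | 75.00 | 1920000.00 | 1800000.00
hole | -2736.00 | 91.50 | 106.00 | -250344.00 | -290016.00
Σ | 21264.00 |  |  | 1669656.00 | 1509984.00
X̄ = 1669656.00 / 21264.00 = 78.52 mm
Ȳ = 1509984.00 / 21264.00 = 71.01 mm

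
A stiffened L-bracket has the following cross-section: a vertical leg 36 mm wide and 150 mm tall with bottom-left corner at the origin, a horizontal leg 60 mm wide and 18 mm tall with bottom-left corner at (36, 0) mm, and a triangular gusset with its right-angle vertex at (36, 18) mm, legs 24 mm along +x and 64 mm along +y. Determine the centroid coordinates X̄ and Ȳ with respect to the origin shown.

X̄ = 27.91 mm, Ȳ = 61.39 mm

vertical leg: A = 36 × 150 = 5400.00, centroid at (18.00, 75.00).
horizontal leg: A = 60 × 18 = 1080.00, centroid at (66.00, 9.00).
gusset: A = ½·24·64 = 768.00, centroid at (44.00, 39.33).
ΣA = 7248.00 mm²
ΣAX̄ = (5400.00)(18.00) + (1080.00)(66.00) + (768.00)(44.00) = 202272.00 mm³
ΣAȲ = (5400.00)(75.00) + (1080.00)(9.00) + (768.00)(39.33) = 444928.00 mm³
X̄ = 202272.00 / 7248.00 = 27.91 mm
Ȳ = 444928.00 / 7248.00 = 61.39 mm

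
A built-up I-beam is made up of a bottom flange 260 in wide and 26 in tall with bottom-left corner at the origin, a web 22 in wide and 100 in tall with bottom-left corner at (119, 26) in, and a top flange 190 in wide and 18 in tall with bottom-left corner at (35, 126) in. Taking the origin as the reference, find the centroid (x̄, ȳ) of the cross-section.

Part | A | x̄ᵢ | ȳᵢ | A·x̄ᵢ | A·ȳᵢ
bottom flange | 6760.00 | 130.00 | 13.00 | 878800.00 | 87880.00
web | 2200.00 | 130.00 | 76.00 | 286000.00 | 167200.00
top flange | 3420.00 | 130.00 | 135.00 | 444600.00 | 461700.00
Σ | 12380.00 |  |  | 1609400.00 | 716780.00
x̄ = 1609400.00 / 12380.00 = 130.00 in
ȳ = 716780.00 / 12380.00 = 57.90 in

x̄ = 130.00 in, ȳ = 57.90 in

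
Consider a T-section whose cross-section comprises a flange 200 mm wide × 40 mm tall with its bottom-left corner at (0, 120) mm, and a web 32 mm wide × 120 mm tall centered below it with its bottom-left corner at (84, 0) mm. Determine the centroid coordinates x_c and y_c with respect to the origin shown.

x_c = 100.00 mm, y_c = 114.05 mm

web: A = 32 × 120 = 3840.00, centroid at (100.00, 60.00).
flange: A = 200 × 40 = 8000.00, centroid at (100.00, 140.00).
ΣA = 11840.00 mm²
ΣAx_c = (3840.00)(100.00) + (8000.00)(100.00) = 1184000.00 mm³
ΣAy_c = (3840.00)(60.00) + (8000.00)(140.00) = 1350400.00 mm³
x_c = 1184000.00 / 11840.00 = 100.00 mm
y_c = 1350400.00 / 11840.00 = 114.05 mm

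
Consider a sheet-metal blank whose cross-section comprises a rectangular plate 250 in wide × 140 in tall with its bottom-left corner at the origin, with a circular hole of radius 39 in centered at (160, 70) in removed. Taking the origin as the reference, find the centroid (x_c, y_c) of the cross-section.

plate: A = 250 × 140 = 35000.00, centroid at (125.00, 70.00).
hole: A = −π·39² = -4778.36, centroid at (160.00, 70.00).
ΣA = 30221.64 in², ΣAx_c = 3610462.01 in³, ΣAy_c = 2115514.63 in³.
x_c = 3610462.01/30221.64 = 119.47 in; y_c = 2115514.63/30221.64 = 70.00 in.

x_c = 119.47 in, y_c = 70.00 in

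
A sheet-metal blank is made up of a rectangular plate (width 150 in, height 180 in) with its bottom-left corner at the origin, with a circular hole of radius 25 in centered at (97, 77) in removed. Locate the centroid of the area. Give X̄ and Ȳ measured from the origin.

X̄ = 73.27 in, Ȳ = 91.02 in

plate: A = 150 × 180 = 27000.00, centroid at (75.00, 90.00).
hole: A = −π·25² = -1963.50, centroid at (97.00, 77.00).
ΣA = 25036.50 in²
ΣAX̄ = (27000.00)(75.00) + (-1963.50)(97.00) = 1834540.95 in³
ΣAȲ = (27000.00)(90.00) + (-1963.50)(77.00) = 2278810.85 in³
X̄ = 1834540.95 / 25036.50 = 73.27 in
Ȳ = 2278810.85 / 25036.50 = 91.02 in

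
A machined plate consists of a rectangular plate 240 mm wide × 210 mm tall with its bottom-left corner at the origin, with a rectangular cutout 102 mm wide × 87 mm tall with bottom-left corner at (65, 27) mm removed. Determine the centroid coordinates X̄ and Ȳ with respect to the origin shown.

X̄ = 120.85 mm, Ȳ = 112.37 mm

plate: A = 240 × 210 = 50400.00, centroid at (120.00, 105.00).
hole: A = −(102 × 87) = -8874.00, centroid at (116.00, 70.50).
ΣA = 41526.00 mm²
ΣAX̄ = (50400.00)(120.00) + (-8874.00)(116.00) = 5018616.00 mm³
ΣAȲ = (50400.00)(105.00) + (-8874.00)(70.50) = 4666383.00 mm³
X̄ = 5018616.00 / 41526.00 = 120.85 mm
Ȳ = 4666383.00 / 41526.00 = 112.37 mm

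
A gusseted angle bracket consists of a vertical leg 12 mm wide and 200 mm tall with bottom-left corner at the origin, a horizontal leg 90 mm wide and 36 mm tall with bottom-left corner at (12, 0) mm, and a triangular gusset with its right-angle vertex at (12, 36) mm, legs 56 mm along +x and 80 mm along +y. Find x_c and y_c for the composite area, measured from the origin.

vertical leg: A = 12 × 200 = 2400.00, centroid at (6.00, 100.00).
horizontal leg: A = 90 × 36 = 3240.00, centroid at (57.00, 18.00).
gusset: A = ½·56·80 = 2240.00, centroid at (30.67, 62.67).
ΣA = 7880.00 mm², ΣAx_c = 267773.33 mm³, ΣAy_c = 438693.33 mm³.
x_c = 267773.33/7880.00 = 33.98 mm; y_c = 438693.33/7880.00 = 55.67 mm.

x_c = 33.98 mm, y_c = 55.67 mm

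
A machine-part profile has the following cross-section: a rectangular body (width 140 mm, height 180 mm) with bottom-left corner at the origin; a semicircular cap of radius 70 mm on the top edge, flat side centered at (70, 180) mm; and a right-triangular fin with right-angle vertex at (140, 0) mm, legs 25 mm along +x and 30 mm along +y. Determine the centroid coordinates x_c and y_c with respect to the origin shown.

x_c = 70.88 mm, y_c = 116.79 mm

Part | A | x̄ᵢ | ȳᵢ | A·x̄ᵢ | A·ȳᵢ
rectangular body | 25200.00 | 70.00 | 90.00 | 1764000.00 | 2268000.00
semicircular top | 7696.90 | 70.00 | 209.71 | 538783.14 | 1614109.03
triangular fin | 375.00 | 148.33 | 10.00 | 55625.00 | 3750.00
Σ | 33271.90 |  |  | 2358408.14 | 3885859.03
x_c = 2358408.14 / 33271.90 = 70.88 mm
y_c = 3885859.03 / 33271.90 = 116.79 mm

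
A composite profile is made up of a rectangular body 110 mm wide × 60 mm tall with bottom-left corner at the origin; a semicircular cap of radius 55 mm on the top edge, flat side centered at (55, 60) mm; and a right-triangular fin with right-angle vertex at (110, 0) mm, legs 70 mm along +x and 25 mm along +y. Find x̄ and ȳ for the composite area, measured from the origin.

rectangular body: A = 110 × 60 = 6600.00, centroid at (55.00, 30.00).
semicircular top: A = ½π·55² = 4751.66, centroid at (55.00, 83.34).
triangular fin: A = ½·70·25 = 875.00, centroid at (133.33, 8.33).
ΣA = 12226.66 mm²
ΣAx̄ = (6600.00)(55.00) + (4751.66)(55.00) + (875.00)(133.33) = 741007.91 mm³
ΣAȳ = (6600.00)(30.00) + (4751.66)(83.34) + (875.00)(8.33) = 601307.87 mm³
x̄ = 741007.91 / 12226.66 = 60.61 mm
ȳ = 601307.87 / 12226.66 = 49.18 mm

x̄ = 60.61 mm, ȳ = 49.18 mm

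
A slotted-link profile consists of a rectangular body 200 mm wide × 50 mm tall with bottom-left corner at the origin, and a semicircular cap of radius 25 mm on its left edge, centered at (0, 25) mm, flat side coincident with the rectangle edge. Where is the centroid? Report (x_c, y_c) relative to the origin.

rectangular body: A = 200 × 50 = 10000.00, centroid at (100.00, 25.00).
semicircular end: A = ½π·25² = 981.75, centroid at (-10.61, 25.00).
ΣA = 10981.75 mm², ΣAx_c = 989583.33 mm³, ΣAy_c = 274543.69 mm³.
x_c = 989583.33/10981.75 = 90.11 mm; y_c = 274543.69/10981.75 = 25.00 mm.

x_c = 90.11 mm, y_c = 25.00 mm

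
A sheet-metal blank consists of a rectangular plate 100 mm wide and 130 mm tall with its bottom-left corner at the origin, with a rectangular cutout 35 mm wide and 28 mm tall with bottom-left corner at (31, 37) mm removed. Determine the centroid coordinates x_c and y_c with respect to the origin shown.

Part | A | x̄ᵢ | ȳᵢ | A·x̄ᵢ | A·ȳᵢ
plate | 13000.00 | 50.00 | 65.00 | 650000.00 | 845000.00
hole | -980.00 | 48.50 | 51.00 | -47530.00 | -49980.00
Σ | 12020.00 |  |  | 602470.00 | 795020.00
x_c = 602470.00 / 12020.00 = 50.12 mm
y_c = 795020.00 / 12020.00 = 66.14 mm

x_c = 50.12 mm, y_c = 66.14 mm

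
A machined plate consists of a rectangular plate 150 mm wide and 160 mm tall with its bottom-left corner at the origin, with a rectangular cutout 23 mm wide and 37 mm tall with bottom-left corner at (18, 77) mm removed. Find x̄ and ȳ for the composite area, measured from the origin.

x̄ = 76.67 mm, ȳ = 79.43 mm

plate: A = 150 × 160 = 24000.00, centroid at (75.00, 80.00).
hole: A = −(23 × 37) = -851.00, centroid at (29.50, 95.50).
ΣA = 23149.00 mm², ΣAx̄ = 1774895.50 mm³, ΣAȳ = 1838729.50 mm³.
x̄ = 1774895.50/23149.00 = 76.67 mm; ȳ = 1838729.50/23149.00 = 79.43 mm.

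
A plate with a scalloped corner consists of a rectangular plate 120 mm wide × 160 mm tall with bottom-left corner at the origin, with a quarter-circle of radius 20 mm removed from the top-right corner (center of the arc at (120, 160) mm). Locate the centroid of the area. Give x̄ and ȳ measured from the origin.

x̄ = 59.14 mm, ȳ = 78.81 mm

plate: A = 120 × 160 = 19200.00, centroid at (60.00, 80.00).
removed quarter-circle: A = −¼π·20² = -314.16, centroid at (111.51, 151.51).
ΣA = 18885.84 mm², ΣAx̄ = 1116967.55 mm³, ΣAȳ = 1488401.18 mm³.
x̄ = 1116967.55/18885.84 = 59.14 mm; ȳ = 1488401.18/18885.84 = 78.81 mm.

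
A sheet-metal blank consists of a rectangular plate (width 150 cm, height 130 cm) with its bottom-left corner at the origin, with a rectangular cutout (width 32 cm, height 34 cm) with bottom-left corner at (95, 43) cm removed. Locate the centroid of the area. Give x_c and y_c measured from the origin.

plate: A = 150 × 130 = 19500.00, centroid at (75.00, 65.00).
hole: A = −(32 × 34) = -1088.00, centroid at (111.00, 60.00).
ΣA = 18412.00 cm²
ΣAx_c = (19500.00)(75.00) + (-1088.00)(111.00) = 1341732.00 cm³
ΣAy_c = (19500.00)(65.00) + (-1088.00)(60.00) = 1202220.00 cm³
x_c = 1341732.00 / 18412.00 = 72.87 cm
y_c = 1202220.00 / 18412.00 = 65.30 cm

x_c = 72.87 cm, y_c = 65.30 cm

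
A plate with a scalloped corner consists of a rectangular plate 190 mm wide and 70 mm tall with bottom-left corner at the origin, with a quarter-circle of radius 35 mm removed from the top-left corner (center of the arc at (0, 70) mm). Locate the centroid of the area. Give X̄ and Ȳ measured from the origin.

Part | A | x̄ᵢ | ȳᵢ | A·x̄ᵢ | A·ȳᵢ
plate | 13300.00 | 95.00 | 35.00 | 1263500.00 | 465500.00
removed quarter-circle | -962.11 | 14.85 | 55.15 | -14291.67 | -53056.23
Σ | 12337.89 |  |  | 1249208.33 | 412443.77
X̄ = 1249208.33 / 12337.89 = 101.25 mm
Ȳ = 412443.77 / 12337.89 = 33.43 mm

X̄ = 101.25 mm, Ȳ = 33.43 mm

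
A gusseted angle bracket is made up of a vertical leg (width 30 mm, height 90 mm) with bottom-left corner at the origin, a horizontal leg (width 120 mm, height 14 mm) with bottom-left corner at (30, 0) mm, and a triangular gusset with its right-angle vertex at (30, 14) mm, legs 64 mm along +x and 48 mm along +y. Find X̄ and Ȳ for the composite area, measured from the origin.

Part | A | x̄ᵢ | ȳᵢ | A·x̄ᵢ | A·ȳᵢ
vertical leg | 2700.00 | 15.00 | 45.00 | 40500.00 | 121500.00
horizontal leg | 1680.00 | 90.00 | 7.00 | 151200.00 | 11760.00
gusset | 1536.00 | 51.33 | 30.00 | 78848.00 | 46080.00
Σ | 5916.00 |  |  | 270548.00 | 179340.00
X̄ = 270548.00 / 5916.00 = 45.73 mm
Ȳ = 179340.00 / 5916.00 = 30.31 mm

X̄ = 45.73 mm, Ȳ = 30.31 mm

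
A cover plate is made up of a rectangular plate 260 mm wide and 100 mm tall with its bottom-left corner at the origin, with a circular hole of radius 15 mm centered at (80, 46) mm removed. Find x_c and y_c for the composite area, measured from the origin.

plate: A = 260 × 100 = 26000.00, centroid at (130.00, 50.00).
hole: A = −π·15² = -706.86, centroid at (80.00, 46.00).
ΣA = 25293.14 mm²
ΣAx_c = (26000.00)(130.00) + (-706.86)(80.00) = 3323451.33 mm³
ΣAy_c = (26000.00)(50.00) + (-706.86)(46.00) = 1267484.52 mm³
x_c = 3323451.33 / 25293.14 = 131.40 mm
y_c = 1267484.52 / 25293.14 = 50.11 mm

x_c = 131.40 mm, y_c = 50.11 mm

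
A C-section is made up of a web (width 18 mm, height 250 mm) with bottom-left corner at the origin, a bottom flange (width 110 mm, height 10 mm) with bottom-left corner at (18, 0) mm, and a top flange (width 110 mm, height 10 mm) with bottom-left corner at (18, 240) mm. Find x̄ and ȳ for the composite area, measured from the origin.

web: A = 18 × 250 = 4500.00, centroid at (9.00, 125.00).
bottom flange: A = 110 × 10 = 1100.00, centroid at (73.00, 5.00).
top flange: A = 110 × 10 = 1100.00, centroid at (73.00, 245.00).
ΣA = 6700.00 mm², ΣAx̄ = 201100.00 mm³, ΣAȳ = 837500.00 mm³.
x̄ = 201100.00/6700.00 = 30.01 mm; ȳ = 837500.00/6700.00 = 125.00 mm.

x̄ = 30.01 mm, ȳ = 125.00 mm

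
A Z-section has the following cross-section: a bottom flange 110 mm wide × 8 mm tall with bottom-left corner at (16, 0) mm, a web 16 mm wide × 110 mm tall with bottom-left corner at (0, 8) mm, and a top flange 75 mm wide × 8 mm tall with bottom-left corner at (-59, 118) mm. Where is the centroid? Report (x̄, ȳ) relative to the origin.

bottom flange: A = 110 × 8 = 880.00, centroid at (71.00, 4.00).
web: A = 16 × 110 = 1760.00, centroid at (8.00, 63.00).
top flange: A = 75 × 8 = 600.00, centroid at (-21.50, 122.00).
ΣA = 3240.00 mm², ΣAx̄ = 63660.00 mm³, ΣAȳ = 187600.00 mm³.
x̄ = 63660.00/3240.00 = 19.65 mm; ȳ = 187600.00/3240.00 = 57.90 mm.

x̄ = 19.65 mm, ȳ = 57.90 mm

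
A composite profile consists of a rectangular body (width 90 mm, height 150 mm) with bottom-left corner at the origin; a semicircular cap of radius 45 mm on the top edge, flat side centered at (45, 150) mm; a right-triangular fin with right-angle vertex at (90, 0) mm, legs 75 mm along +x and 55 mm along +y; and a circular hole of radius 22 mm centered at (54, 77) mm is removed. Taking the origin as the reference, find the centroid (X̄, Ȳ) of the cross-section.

rectangular body: A = 90 × 150 = 13500.00, centroid at (45.00, 75.00).
semicircular top: A = ½π·45² = 3180.86, centroid at (45.00, 169.10).
triangular fin: A = ½·75·55 = 2062.50, centroid at (115.00, 18.33).
hole: A = −π·22² = -1520.53, centroid at (54.00, 77.00).
ΣA = 17222.83 mm²
ΣAX̄ = (13500.00)(45.00) + (3180.86)(45.00) + (2062.50)(115.00) + (-1520.53)(54.00) = 905717.65 mm³
ΣAȲ = (13500.00)(75.00) + (3180.86)(169.10) + (2062.50)(18.33) + (-1520.53)(77.00) = 1471111.01 mm³
X̄ = 905717.65 / 17222.83 = 52.59 mm
Ȳ = 1471111.01 / 17222.83 = 85.42 mm

X̄ = 52.59 mm, Ȳ = 85.42 mm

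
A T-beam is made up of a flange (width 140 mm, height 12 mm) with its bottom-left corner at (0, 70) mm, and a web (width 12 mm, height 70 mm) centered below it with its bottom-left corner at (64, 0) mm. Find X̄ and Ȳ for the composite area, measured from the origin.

web: A = 12 × 70 = 840.00, centroid at (70.00, 35.00).
flange: A = 140 × 12 = 1680.00, centroid at (70.00, 76.00).
ΣA = 2520.00 mm²
ΣAX̄ = (840.00)(70.00) + (1680.00)(70.00) = 176400.00 mm³
ΣAȲ = (840.00)(35.00) + (1680.00)(76.00) = 157080.00 mm³
X̄ = 176400.00 / 2520.00 = 70.00 mm
Ȳ = 157080.00 / 2520.00 = 62.33 mm

X̄ = 70.00 mm, Ȳ = 62.33 mm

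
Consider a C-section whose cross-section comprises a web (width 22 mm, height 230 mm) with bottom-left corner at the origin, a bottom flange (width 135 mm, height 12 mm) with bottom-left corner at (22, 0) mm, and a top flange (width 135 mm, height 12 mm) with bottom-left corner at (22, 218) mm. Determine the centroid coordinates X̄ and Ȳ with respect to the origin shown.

web: A = 22 × 230 = 5060.00, centroid at (11.00, 115.00).
bottom flange: A = 135 × 12 = 1620.00, centroid at (89.50, 6.00).
top flange: A = 135 × 12 = 1620.00, centroid at (89.50, 224.00).
ΣA = 8300.00 mm²
ΣAX̄ = (5060.00)(11.00) + (1620.00)(89.50) + (1620.00)(89.50) = 345640.00 mm³
ΣAȲ = (5060.00)(115.00) + (1620.00)(6.00) + (1620.00)(224.00) = 954500.00 mm³
X̄ = 345640.00 / 8300.00 = 41.64 mm
Ȳ = 954500.00 / 8300.00 = 115.00 mm

X̄ = 41.64 mm, Ȳ = 115.00 mm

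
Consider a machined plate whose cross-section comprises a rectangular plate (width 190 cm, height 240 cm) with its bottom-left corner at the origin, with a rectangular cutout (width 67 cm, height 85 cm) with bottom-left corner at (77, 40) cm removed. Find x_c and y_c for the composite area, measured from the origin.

Part | A | x̄ᵢ | ȳᵢ | A·x̄ᵢ | A·ȳᵢ
plate | 45600.00 | 95.00 | 120.00 | 4332000.00 | 5472000.00
hole | -5695.00 | 110.50 | 82.50 | -629297.50 | -469837.50
Σ | 39905.00 |  |  | 3702702.50 | 5002162.50
x_c = 3702702.50 / 39905.00 = 92.79 cm
y_c = 5002162.50 / 39905.00 = 125.35 cm

x_c = 92.79 cm, y_c = 125.35 cm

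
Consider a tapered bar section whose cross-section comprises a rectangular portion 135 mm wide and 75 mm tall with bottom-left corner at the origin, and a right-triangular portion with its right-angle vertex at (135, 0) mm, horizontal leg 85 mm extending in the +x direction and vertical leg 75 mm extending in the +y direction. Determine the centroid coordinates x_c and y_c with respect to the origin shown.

rectangular portion: A = 135 × 75 = 10125.00, centroid at (67.50, 37.50).
triangular portion: A = ½·85·75 = 3187.50, centroid at (163.33, 25.00).
ΣA = 13312.50 mm²
ΣAx_c = (10125.00)(67.50) + (3187.50)(163.33) = 1204062.50 mm³
ΣAy_c = (10125.00)(37.50) + (3187.50)(25.00) = 459375.00 mm³
x_c = 1204062.50 / 13312.50 = 90.45 mm
y_c = 459375.00 / 13312.50 = 34.51 mm

x_c = 90.45 mm, y_c = 34.51 mm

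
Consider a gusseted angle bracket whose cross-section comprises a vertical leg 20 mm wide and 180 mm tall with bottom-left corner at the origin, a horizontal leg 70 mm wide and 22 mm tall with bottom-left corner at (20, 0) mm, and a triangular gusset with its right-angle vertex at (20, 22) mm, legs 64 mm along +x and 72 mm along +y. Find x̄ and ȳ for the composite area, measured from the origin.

vertical leg: A = 20 × 180 = 3600.00, centroid at (10.00, 90.00).
horizontal leg: A = 70 × 22 = 1540.00, centroid at (55.00, 11.00).
gusset: A = ½·64·72 = 2304.00, centroid at (41.33, 46.00).
ΣA = 7444.00 mm², ΣAx̄ = 215932.00 mm³, ΣAȳ = 446924.00 mm³.
x̄ = 215932.00/7444.00 = 29.01 mm; ȳ = 446924.00/7444.00 = 60.04 mm.

x̄ = 29.01 mm, ȳ = 60.04 mm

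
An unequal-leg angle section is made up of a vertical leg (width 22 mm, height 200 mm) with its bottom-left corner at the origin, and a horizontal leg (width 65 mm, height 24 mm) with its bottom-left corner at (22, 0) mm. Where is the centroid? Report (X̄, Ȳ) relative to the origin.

Part | A | x̄ᵢ | ȳᵢ | A·x̄ᵢ | A·ȳᵢ
vertical leg | 4400.00 | 11.00 | 100.00 | 48400.00 | 440000.00
horizontal leg | 1560.00 | 54.50 | 12.00 | 85020.00 | 18720.00
Σ | 5960.00 |  |  | 133420.00 | 458720.00
X̄ = 133420.00 / 5960.00 = 22.39 mm
Ȳ = 458720.00 / 5960.00 = 76.97 mm

X̄ = 22.39 mm, Ȳ = 76.97 mm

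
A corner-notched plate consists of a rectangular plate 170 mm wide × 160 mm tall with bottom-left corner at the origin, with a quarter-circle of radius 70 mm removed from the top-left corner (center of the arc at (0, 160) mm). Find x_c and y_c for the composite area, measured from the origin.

x_c = 94.11 mm, y_c = 71.71 mm

plate: A = 170 × 160 = 27200.00, centroid at (85.00, 80.00).
removed quarter-circle: A = −¼π·70² = -3848.45, centroid at (29.71, 130.29).
ΣA = 23351.55 mm², ΣAx_c = 2197666.67 mm³, ΣAy_c = 1674581.17 mm³.
x_c = 2197666.67/23351.55 = 94.11 mm; y_c = 1674581.17/23351.55 = 71.71 mm.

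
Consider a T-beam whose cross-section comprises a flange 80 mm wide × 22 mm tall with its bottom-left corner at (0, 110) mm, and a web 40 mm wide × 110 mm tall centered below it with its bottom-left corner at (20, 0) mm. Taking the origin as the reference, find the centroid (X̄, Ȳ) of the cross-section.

X̄ = 40.00 mm, Ȳ = 73.86 mm

web: A = 40 × 110 = 4400.00, centroid at (40.00, 55.00).
flange: A = 80 × 22 = 1760.00, centroid at (40.00, 121.00).
ΣA = 6160.00 mm², ΣAX̄ = 246400.00 mm³, ΣAȲ = 454960.00 mm³.
X̄ = 246400.00/6160.00 = 40.00 mm; Ȳ = 454960.00/6160.00 = 73.86 mm.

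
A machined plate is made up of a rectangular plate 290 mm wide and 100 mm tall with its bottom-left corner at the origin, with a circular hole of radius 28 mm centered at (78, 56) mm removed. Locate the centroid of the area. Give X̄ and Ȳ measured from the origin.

plate: A = 290 × 100 = 29000.00, centroid at (145.00, 50.00).
hole: A = −π·28² = -2463.01, centroid at (78.00, 56.00).
ΣA = 26536.99 mm², ΣAX̄ = 4012885.33 mm³, ΣAȲ = 1312071.52 mm³.
X̄ = 4012885.33/26536.99 = 151.22 mm; Ȳ = 1312071.52/26536.99 = 49.44 mm.

X̄ = 151.22 mm, Ȳ = 49.44 mm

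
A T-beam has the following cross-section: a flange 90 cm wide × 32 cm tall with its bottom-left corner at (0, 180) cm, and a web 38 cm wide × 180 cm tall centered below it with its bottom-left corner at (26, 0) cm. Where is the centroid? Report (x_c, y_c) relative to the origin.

Part | A | x̄ᵢ | ȳᵢ | A·x̄ᵢ | A·ȳᵢ
web | 6840.00 | 45.00 | 90.00 | 307800.00 | 615600.00
flange | 2880.00 | 45.00 | 196.00 | 129600.00 | 564480.00
Σ | 9720.00 |  |  | 437400.00 | 1180080.00
x_c = 437400.00 / 9720.00 = 45.00 cm
y_c = 1180080.00 / 9720.00 = 121.41 cm

x_c = 45.00 cm, y_c = 121.41 cm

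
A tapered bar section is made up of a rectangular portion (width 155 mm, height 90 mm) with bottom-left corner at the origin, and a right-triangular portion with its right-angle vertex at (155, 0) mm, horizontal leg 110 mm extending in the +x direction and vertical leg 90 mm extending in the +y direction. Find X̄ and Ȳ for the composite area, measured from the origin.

Part | A | x̄ᵢ | ȳᵢ | A·x̄ᵢ | A·ȳᵢ
rectangular portion | 13950.00 | 77.50 | 45.00 | 1081125.00 | 627750.00
triangular portion | 4950.00 | 191.67 | 30.00 | 948750.00 | 148500.00
Σ | 18900.00 |  |  | 2029875.00 | 776250.00
X̄ = 2029875.00 / 18900.00 = 107.40 mm
Ȳ = 776250.00 / 18900.00 = 41.07 mm

X̄ = 107.40 mm, Ȳ = 41.07 mm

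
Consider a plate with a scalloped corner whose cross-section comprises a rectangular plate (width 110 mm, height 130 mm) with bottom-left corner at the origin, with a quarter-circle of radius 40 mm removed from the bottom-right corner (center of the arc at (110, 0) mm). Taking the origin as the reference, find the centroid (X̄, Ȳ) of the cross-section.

X̄ = 51.34 mm, Ȳ = 69.63 mm

plate: A = 110 × 130 = 14300.00, centroid at (55.00, 65.00).
removed quarter-circle: A = −¼π·40² = -1256.64, centroid at (93.02, 16.98).
ΣA = 13043.36 mm²
ΣAX̄ = (14300.00)(55.00) + (-1256.64)(93.02) = 669603.26 mm³
ΣAȲ = (14300.00)(65.00) + (-1256.64)(16.98) = 908166.67 mm³
X̄ = 669603.26 / 13043.36 = 51.34 mm
Ȳ = 908166.67 / 13043.36 = 69.63 mm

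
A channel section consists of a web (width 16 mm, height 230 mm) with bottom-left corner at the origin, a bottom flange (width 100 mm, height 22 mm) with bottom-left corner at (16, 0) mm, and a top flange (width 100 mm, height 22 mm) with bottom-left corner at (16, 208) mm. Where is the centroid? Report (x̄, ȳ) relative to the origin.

Part | A | x̄ᵢ | ȳᵢ | A·x̄ᵢ | A·ȳᵢ
web | 3680.00 | 8.00 | 115.00 | 29440.00 | 423200.00
bottom flange | 2200.00 | 66.00 | 11.00 | 145200.00 | 24200.00
top flange | 2200.00 | 66.00 | 219.00 | 145200.00 | 481800.00
Σ | 8080.00 |  |  | 319840.00 | 929200.00
x̄ = 319840.00 / 8080.00 = 39.58 mm
ȳ = 929200.00 / 8080.00 = 115.00 mm

x̄ = 39.58 mm, ȳ = 115.00 mm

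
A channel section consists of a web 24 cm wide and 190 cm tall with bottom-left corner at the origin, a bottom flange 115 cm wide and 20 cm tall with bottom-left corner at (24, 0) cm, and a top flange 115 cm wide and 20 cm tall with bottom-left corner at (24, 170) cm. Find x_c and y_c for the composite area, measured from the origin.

x_c = 46.90 cm, y_c = 95.00 cm

Part | A | x̄ᵢ | ȳᵢ | A·x̄ᵢ | A·ȳᵢ
web | 4560.00 | 12.00 | 95.00 | 54720.00 | 433200.00
bottom flange | 2300.00 | 81.50 | 10.00 | 187450.00 | 23000.00
top flange | 2300.00 | 81.50 | 180.00 | 187450.00 | 414000.00
Σ | 9160.00 |  |  | 429620.00 | 870200.00
x_c = 429620.00 / 9160.00 = 46.90 cm
y_c = 870200.00 / 9160.00 = 95.00 cm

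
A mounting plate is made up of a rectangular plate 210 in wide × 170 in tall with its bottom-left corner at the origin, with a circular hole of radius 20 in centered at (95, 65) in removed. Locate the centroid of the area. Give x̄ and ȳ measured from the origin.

x̄ = 105.36 in, ȳ = 85.73 in

Part | A | x̄ᵢ | ȳᵢ | A·x̄ᵢ | A·ȳᵢ
plate | 35700.00 | 105.00 | 85.00 | 3748500.00 | 3034500.00
hole | -1256.64 | 95.00 | 65.00 | -119380.52 | -81681.41
Σ | 34443.36 |  |  | 3629119.48 | 2952818.59
x̄ = 3629119.48 / 34443.36 = 105.36 in
ȳ = 2952818.59 / 34443.36 = 85.73 in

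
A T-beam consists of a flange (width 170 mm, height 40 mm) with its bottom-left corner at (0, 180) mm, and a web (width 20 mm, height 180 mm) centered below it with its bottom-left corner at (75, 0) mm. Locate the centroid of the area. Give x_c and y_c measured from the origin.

x_c = 85.00 mm, y_c = 161.92 mm

Part | A | x̄ᵢ | ȳᵢ | A·x̄ᵢ | A·ȳᵢ
web | 3600.00 | 85.00 | 90.00 | 306000.00 | 324000.00
flange | 6800.00 | 85.00 | 200.00 | 578000.00 | 1360000.00
Σ | 10400.00 |  |  | 884000.00 | 1684000.00
x_c = 884000.00 / 10400.00 = 85.00 mm
y_c = 1684000.00 / 10400.00 = 161.92 mm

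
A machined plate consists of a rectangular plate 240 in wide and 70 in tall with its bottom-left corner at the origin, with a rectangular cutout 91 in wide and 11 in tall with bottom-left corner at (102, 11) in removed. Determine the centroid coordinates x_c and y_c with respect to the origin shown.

Part | A | x̄ᵢ | ȳᵢ | A·x̄ᵢ | A·ȳᵢ
plate | 16800.00 | 120.00 | 35.00 | 2016000.00 | 588000.00
hole | -1001.00 | 147.50 | 16.50 | -147647.50 | -16516.50
Σ | 15799.00 |  |  | 1868352.50 | 571483.50
x_c = 1868352.50 / 15799.00 = 118.26 in
y_c = 571483.50 / 15799.00 = 36.17 in

x_c = 118.26 in, y_c = 36.17 in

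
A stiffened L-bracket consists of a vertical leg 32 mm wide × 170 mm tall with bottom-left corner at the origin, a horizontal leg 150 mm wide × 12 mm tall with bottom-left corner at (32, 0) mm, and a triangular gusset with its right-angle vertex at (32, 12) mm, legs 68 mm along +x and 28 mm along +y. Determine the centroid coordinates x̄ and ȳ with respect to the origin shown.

x̄ = 40.49 mm, ȳ = 60.24 mm

vertical leg: A = 32 × 170 = 5440.00, centroid at (16.00, 85.00).
horizontal leg: A = 150 × 12 = 1800.00, centroid at (107.00, 6.00).
gusset: A = ½·68·28 = 952.00, centroid at (54.67, 21.33).
ΣA = 8192.00 mm²
ΣAx̄ = (5440.00)(16.00) + (1800.00)(107.00) + (952.00)(54.67) = 331682.67 mm³
ΣAȳ = (5440.00)(85.00) + (1800.00)(6.00) + (952.00)(21.33) = 493509.33 mm³
x̄ = 331682.67 / 8192.00 = 40.49 mm
ȳ = 493509.33 / 8192.00 = 60.24 mm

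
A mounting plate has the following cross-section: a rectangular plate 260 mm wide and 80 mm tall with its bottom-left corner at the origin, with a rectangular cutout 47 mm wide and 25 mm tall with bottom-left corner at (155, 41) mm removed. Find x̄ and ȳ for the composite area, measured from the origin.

plate: A = 260 × 80 = 20800.00, centroid at (130.00, 40.00).
hole: A = −(47 × 25) = -1175.00, centroid at (178.50, 53.50).
ΣA = 19625.00 mm², ΣAx̄ = 2494262.50 mm³, ΣAȳ = 769137.50 mm³.
x̄ = 2494262.50/19625.00 = 127.10 mm; ȳ = 769137.50/19625.00 = 39.19 mm.

x̄ = 127.10 mm, ȳ = 39.19 mm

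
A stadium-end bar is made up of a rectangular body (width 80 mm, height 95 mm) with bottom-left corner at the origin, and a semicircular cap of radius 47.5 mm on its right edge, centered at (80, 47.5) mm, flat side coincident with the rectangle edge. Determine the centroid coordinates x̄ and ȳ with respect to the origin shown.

x̄ = 59.13 mm, ȳ = 47.50 mm

rectangular body: A = 80 × 95 = 7600.00, centroid at (40.00, 47.50).
semicircular end: A = ½π·47.5² = 3544.11, centroid at (100.16, 47.50).
ΣA = 11144.11 mm²
ΣAx̄ = (7600.00)(40.00) + (3544.11)(100.16) = 658976.65 mm³
ΣAȳ = (7600.00)(47.50) + (3544.11)(47.50) = 529345.19 mm³
x̄ = 658976.65 / 11144.11 = 59.13 mm
ȳ = 529345.19 / 11144.11 = 47.50 mm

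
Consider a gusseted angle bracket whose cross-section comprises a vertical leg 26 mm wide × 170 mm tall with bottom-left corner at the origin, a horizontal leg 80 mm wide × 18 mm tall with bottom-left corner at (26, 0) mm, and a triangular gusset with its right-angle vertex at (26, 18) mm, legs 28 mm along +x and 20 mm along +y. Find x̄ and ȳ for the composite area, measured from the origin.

vertical leg: A = 26 × 170 = 4420.00, centroid at (13.00, 85.00).
horizontal leg: A = 80 × 18 = 1440.00, centroid at (66.00, 9.00).
gusset: A = ½·28·20 = 280.00, centroid at (35.33, 24.67).
ΣA = 6140.00 mm², ΣAx̄ = 162393.33 mm³, ΣAȳ = 395566.67 mm³.
x̄ = 162393.33/6140.00 = 26.45 mm; ȳ = 395566.67/6140.00 = 64.42 mm.

x̄ = 26.45 mm, ȳ = 64.42 mm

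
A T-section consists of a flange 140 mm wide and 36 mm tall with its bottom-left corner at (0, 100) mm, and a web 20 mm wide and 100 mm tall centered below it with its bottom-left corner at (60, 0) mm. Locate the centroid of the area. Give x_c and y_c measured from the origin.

x_c = 70.00 mm, y_c = 98.68 mm

web: A = 20 × 100 = 2000.00, centroid at (70.00, 50.00).
flange: A = 140 × 36 = 5040.00, centroid at (70.00, 118.00).
ΣA = 7040.00 mm², ΣAx_c = 492800.00 mm³, ΣAy_c = 694720.00 mm³.
x_c = 492800.00/7040.00 = 70.00 mm; y_c = 694720.00/7040.00 = 98.68 mm.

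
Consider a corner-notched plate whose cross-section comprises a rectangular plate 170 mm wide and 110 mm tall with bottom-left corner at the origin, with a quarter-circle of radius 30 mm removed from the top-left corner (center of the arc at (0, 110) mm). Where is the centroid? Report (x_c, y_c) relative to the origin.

plate: A = 170 × 110 = 18700.00, centroid at (85.00, 55.00).
removed quarter-circle: A = −¼π·30² = -706.86, centroid at (12.73, 97.27).
ΣA = 17993.14 mm²
ΣAx_c = (18700.00)(85.00) + (-706.86)(12.73) = 1580500.00 mm³
ΣAy_c = (18700.00)(55.00) + (-706.86)(97.27) = 959745.58 mm³
x_c = 1580500.00 / 17993.14 = 87.84 mm
y_c = 959745.58 / 17993.14 = 53.34 mm

x_c = 87.84 mm, y_c = 53.34 mm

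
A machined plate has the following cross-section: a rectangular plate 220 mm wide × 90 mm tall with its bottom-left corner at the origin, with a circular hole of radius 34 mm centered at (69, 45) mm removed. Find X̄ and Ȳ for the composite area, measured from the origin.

X̄ = 119.21 mm, Ȳ = 45.00 mm

plate: A = 220 × 90 = 19800.00, centroid at (110.00, 45.00).
hole: A = −π·34² = -3631.68, centroid at (69.00, 45.00).
ΣA = 16168.32 mm², ΣAX̄ = 1927414.00 mm³, ΣAȲ = 727574.35 mm³.
X̄ = 1927414.00/16168.32 = 119.21 mm; Ȳ = 727574.35/16168.32 = 45.00 mm.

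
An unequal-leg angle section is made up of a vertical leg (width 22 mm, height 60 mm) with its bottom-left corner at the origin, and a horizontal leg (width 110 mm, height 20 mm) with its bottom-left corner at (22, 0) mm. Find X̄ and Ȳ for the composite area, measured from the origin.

vertical leg: A = 22 × 60 = 1320.00, centroid at (11.00, 30.00).
horizontal leg: A = 110 × 20 = 2200.00, centroid at (77.00, 10.00).
ΣA = 3520.00 mm²
ΣAX̄ = (1320.00)(11.00) + (2200.00)(77.00) = 183920.00 mm³
ΣAȲ = (1320.00)(30.00) + (2200.00)(10.00) = 61600.00 mm³
X̄ = 183920.00 / 3520.00 = 52.25 mm
Ȳ = 61600.00 / 3520.00 = 17.50 mm

X̄ = 52.25 mm, Ȳ = 17.50 mm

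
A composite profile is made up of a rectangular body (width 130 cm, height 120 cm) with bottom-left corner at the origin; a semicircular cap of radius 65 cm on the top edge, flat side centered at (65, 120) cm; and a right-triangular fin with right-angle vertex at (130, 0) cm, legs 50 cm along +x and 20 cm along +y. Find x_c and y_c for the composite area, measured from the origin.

rectangular body: A = 130 × 120 = 15600.00, centroid at (65.00, 60.00).
semicircular top: A = ½π·65² = 6636.61, centroid at (65.00, 147.59).
triangular fin: A = ½·50·20 = 500.00, centroid at (146.67, 6.67).
ΣA = 22736.61 cm², ΣAx_c = 1518713.27 cm³, ΣAy_c = 1918810.40 cm³.
x_c = 1518713.27/22736.61 = 66.80 cm; y_c = 1918810.40/22736.61 = 84.39 cm.

x_c = 66.80 cm, y_c = 84.39 cm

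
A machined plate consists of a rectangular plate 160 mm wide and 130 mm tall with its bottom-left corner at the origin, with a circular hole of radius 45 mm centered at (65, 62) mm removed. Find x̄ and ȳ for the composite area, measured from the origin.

x̄ = 86.61 mm, ȳ = 66.32 mm

plate: A = 160 × 130 = 20800.00, centroid at (80.00, 65.00).
hole: A = −π·45² = -6361.73, centroid at (65.00, 62.00).
ΣA = 14438.27 mm², ΣAx̄ = 1250487.87 mm³, ΣAȳ = 957573.04 mm³.
x̄ = 1250487.87/14438.27 = 86.61 mm; ȳ = 957573.04/14438.27 = 66.32 mm.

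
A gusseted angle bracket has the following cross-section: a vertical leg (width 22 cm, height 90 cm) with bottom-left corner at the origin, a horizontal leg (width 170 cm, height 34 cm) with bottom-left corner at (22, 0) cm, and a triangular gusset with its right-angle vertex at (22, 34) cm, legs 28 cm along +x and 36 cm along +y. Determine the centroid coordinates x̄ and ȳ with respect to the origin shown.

x̄ = 79.38 cm, ȳ = 25.48 cm

vertical leg: A = 22 × 90 = 1980.00, centroid at (11.00, 45.00).
horizontal leg: A = 170 × 34 = 5780.00, centroid at (107.00, 17.00).
gusset: A = ½·28·36 = 504.00, centroid at (31.33, 46.00).
ΣA = 8264.00 cm², ΣAx̄ = 656032.00 cm³, ΣAȳ = 210544.00 cm³.
x̄ = 656032.00/8264.00 = 79.38 cm; ȳ = 210544.00/8264.00 = 25.48 cm.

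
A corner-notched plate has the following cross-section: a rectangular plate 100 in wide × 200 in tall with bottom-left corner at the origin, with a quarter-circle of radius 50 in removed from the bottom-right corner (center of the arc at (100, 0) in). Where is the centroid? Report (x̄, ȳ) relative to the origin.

x̄ = 46.87 in, ȳ = 108.58 in

plate: A = 100 × 200 = 20000.00, centroid at (50.00, 100.00).
removed quarter-circle: A = −¼π·50² = -1963.50, centroid at (78.78, 21.22).
ΣA = 18036.50 in², ΣAx̄ = 845317.13 in³, ΣAȳ = 1958333.33 in³.
x̄ = 845317.13/18036.50 = 46.87 in; ȳ = 1958333.33/18036.50 = 108.58 in.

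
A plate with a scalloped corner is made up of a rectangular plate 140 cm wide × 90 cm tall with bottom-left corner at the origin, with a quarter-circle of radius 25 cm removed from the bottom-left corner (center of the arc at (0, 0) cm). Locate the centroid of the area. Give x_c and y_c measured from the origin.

Part | A | x̄ᵢ | ȳᵢ | A·x̄ᵢ | A·ȳᵢ
plate | 12600.00 | 70.00 | 45.00 | 882000.00 | 567000.00
removed quarter-circle | -490.87 | 10.61 | 10.61 | -5208.33 | -5208.33
Σ | 12109.13 |  |  | 876791.67 | 561791.67
x_c = 876791.67 / 12109.13 = 72.41 cm
y_c = 561791.67 / 12109.13 = 46.39 cm

x_c = 72.41 cm, y_c = 46.39 cm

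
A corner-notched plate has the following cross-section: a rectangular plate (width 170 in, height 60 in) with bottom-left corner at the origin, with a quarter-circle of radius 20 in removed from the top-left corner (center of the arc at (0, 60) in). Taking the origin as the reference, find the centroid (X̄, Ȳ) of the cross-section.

Part | A | x̄ᵢ | ȳᵢ | A·x̄ᵢ | A·ȳᵢ
plate | 10200.00 | 85.00 | 30.00 | 867000.00 | 306000.00
removed quarter-circle | -314.16 | 8.49 | 51.51 | -2666.67 | -16182.89
Σ | 9885.84 |  |  | 864333.33 | 289817.11
X̄ = 864333.33 / 9885.84 = 87.43 in
Ȳ = 289817.11 / 9885.84 = 29.32 in

X̄ = 87.43 in, Ȳ = 29.32 in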